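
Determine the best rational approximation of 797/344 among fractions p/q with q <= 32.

Expand x = 797/344 as a continued fraction with the Euclidean algorithm:
  797 = 2*344 + 109, so a_0 = 2.
  344 = 3*109 + 17, so a_1 = 3.
  109 = 6*17 + 7, so a_2 = 6.
  17 = 2*7 + 3, so a_3 = 2.
  7 = 2*3 + 1, so a_4 = 2.
  3 = 3*1 + 0, so a_5 = 3.
so x = [2; 3, 6, 2, 2, 3].
Convergents (p_i = a_i*p_{i-1} + p_{i-2}, q_i = a_i*q_{i-1} + q_{i-2} with p_{-2}=0, p_{-1}=1, q_{-2}=1, q_{-1}=0), until the denominator exceeds 32:
  i=0: a_0=2, p_0 = 2*1 + 0 = 2, q_0 = 2*0 + 1 = 1.
  i=1: a_1=3, p_1 = 3*2 + 1 = 7, q_1 = 3*1 + 0 = 3.
  i=2: a_2=6, p_2 = 6*7 + 2 = 44, q_2 = 6*3 + 1 = 19.
  i=3: a_3=2, p_3 = 2*44 + 7 = 95, q_3 = 2*19 + 3 = 41.
q_3 = 41 > 32, so the last convergent with denominator <= 32 is p_2/q_2 = 44/19.
The closest fraction with denominator <= 32 is either p_2/q_2 or the intermediate fraction (k*p_2 + p_1)/(k*q_2 + q_1) with the largest k >= 1 whose denominator stays <= 32; these approach x as k grows, and every other convergent or intermediate fraction in range is farther away.
Largest k: floor((32 - q_1)/q_2) = floor((32 - 3)/19) = 1.
That gives (1*44 + 7)/(1*19 + 3) = 51/22.
Compare the errors: |x - 44/19| = |797*19 - 44*344|/(344*19) = 7/6536, and |x - 51/22| = |797*22 - 51*344|/(344*22) = 10/7568.
Cross-multiplying, 7*7568 = 52976 < 65360 = 10*6536, so 7/6536 is smaller: the convergent 44/19 is closer to x than 51/22.

44/19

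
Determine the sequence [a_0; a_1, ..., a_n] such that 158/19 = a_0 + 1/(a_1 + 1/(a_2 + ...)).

Run the Euclidean algorithm on 158 and 19; the successive quotients are the partial quotients a_0, a_1, ... (each step inverts the fractional part left over by the previous one):
  158 = 8*19 + 6, so a_0 = 8.
  19 = 3*6 + 1, so a_1 = 3.
  6 = 6*1 + 0, so a_2 = 6.
The remainder reaches 0 after 3 divisions, so the expansion has 3 partial quotients, read off in order.

[8; 3, 6]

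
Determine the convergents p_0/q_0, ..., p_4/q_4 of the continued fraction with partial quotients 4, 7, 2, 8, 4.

4/1, 29/7, 62/15, 525/127, 2162/523

Using the convergent recurrence p_i = a_i*p_{i-1} + p_{i-2}, q_i = a_i*q_{i-1} + q_{i-2} with p_{-2}=0, p_{-1}=1, q_{-2}=1, q_{-1}=0:
  i=0: a_0=4, p_0 = 4*1 + 0 = 4, q_0 = 4*0 + 1 = 1.
  i=1: a_1=7, p_1 = 7*4 + 1 = 29, q_1 = 7*1 + 0 = 7.
  i=2: a_2=2, p_2 = 2*29 + 4 = 62, q_2 = 2*7 + 1 = 15.
  i=3: a_3=8, p_3 = 8*62 + 29 = 525, q_3 = 8*15 + 7 = 127.
  i=4: a_4=4, p_4 = 4*525 + 62 = 2162, q_4 = 4*127 + 15 = 523.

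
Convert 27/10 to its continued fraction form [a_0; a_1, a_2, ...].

Run the Euclidean algorithm on 27 and 10; the successive quotients are the partial quotients a_0, a_1, ... (each step inverts the fractional part left over by the previous one):
  27 = 2*10 + 7, so a_0 = 2.
  10 = 1*7 + 3, so a_1 = 1.
  7 = 2*3 + 1, so a_2 = 2.
  3 = 3*1 + 0, so a_3 = 3.
The remainder reaches 0 after 4 divisions, so the expansion has 4 partial quotients, read off in order.

[2; 1, 2, 3]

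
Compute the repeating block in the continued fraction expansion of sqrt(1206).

Write x_i = (sqrt(1206) + m_i)/d_i with (m_0, d_0) = (0, 1). a_0 = floor(sqrt(1206)) = 34, since 34^2 = 1156 <= 1206 < 1225 = 35^2.
Iterate m_{i+1} = d_i*a_i - m_i, d_{i+1} = (1206 - m_{i+1}^2)/d_i, a_{i+1} = floor((a_0 + m_{i+1})/d_{i+1}):
  m_1 = 1*34 - 0 = 34, d_1 = (1206 - 34^2)/1 = 50/1 = 50, a_1 = floor((34 + 34)/50) = 1.
  m_2 = 50*1 - 34 = 16, d_2 = (1206 - 16^2)/50 = 950/50 = 19, a_2 = floor((34 + 16)/19) = 2.
  m_3 = 19*2 - 16 = 22, d_3 = (1206 - 22^2)/19 = 722/19 = 38, a_3 = floor((34 + 22)/38) = 1.
  m_4 = 38*1 - 22 = 16, d_4 = (1206 - 16^2)/38 = 950/38 = 25, a_4 = floor((34 + 16)/25) = 2.
  m_5 = 25*2 - 16 = 34, d_5 = (1206 - 34^2)/25 = 50/25 = 2, a_5 = floor((34 + 34)/2) = 34.
  m_6 = 2*34 - 34 = 34, d_6 = (1206 - 34^2)/2 = 50/2 = 25, a_6 = floor((34 + 34)/25) = 2.
  m_7 = 25*2 - 34 = 16, d_7 = (1206 - 16^2)/25 = 950/25 = 38, a_7 = floor((34 + 16)/38) = 1.
  m_8 = 38*1 - 16 = 22, d_8 = (1206 - 22^2)/38 = 722/38 = 19, a_8 = floor((34 + 22)/19) = 2.
  m_9 = 19*2 - 22 = 16, d_9 = (1206 - 16^2)/19 = 950/19 = 50, a_9 = floor((34 + 16)/50) = 1.
  m_10 = 50*1 - 16 = 34, d_10 = (1206 - 34^2)/50 = 50/50 = 1, a_10 = floor((34 + 34)/1) = 68.
  m_11 = 1*68 - 34 = 34, d_11 = (1206 - 34^2)/1 = 50/1 = 50: (m_11, d_11) = (m_1, d_1) = (34, 50), so from here the quotients repeat a_1, ..., a_10; the period length is 10.
Hence the expansion of sqrt(1206) is a_0 = 34 followed by the repeating block 1, 2, 1, 2, 34, 2, 1, 2, 1, 68 (period 10).

[34; (1, 2, 1, 2, 34, 2, 1, 2, 1, 68)]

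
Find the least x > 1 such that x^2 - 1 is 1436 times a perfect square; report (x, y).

First expand sqrt(1436) as a continued fraction. With x_i = (sqrt(1436) + m_i)/d_i and (m_0, d_0) = (0, 1): a_0 = floor(sqrt(1436)) = 37, since 37^2 = 1369 <= 1436 < 1444 = 38^2.
Iterate m_{i+1} = d_i*a_i - m_i, d_{i+1} = (1436 - m_{i+1}^2)/d_i, a_{i+1} = floor((a_0 + m_{i+1})/d_{i+1}):
  m_1 = 1*37 - 0 = 37, d_1 = (1436 - 37^2)/1 = 67/1 = 67, a_1 = floor((37 + 37)/67) = 1.
  m_2 = 67*1 - 37 = 30, d_2 = (1436 - 30^2)/67 = 536/67 = 8, a_2 = floor((37 + 30)/8) = 8.
  m_3 = 8*8 - 30 = 34, d_3 = (1436 - 34^2)/8 = 280/8 = 35, a_3 = floor((37 + 34)/35) = 2.
  m_4 = 35*2 - 34 = 36, d_4 = (1436 - 36^2)/35 = 140/35 = 4, a_4 = floor((37 + 36)/4) = 18.
  m_5 = 4*18 - 36 = 36, d_5 = (1436 - 36^2)/4 = 140/4 = 35, a_5 = floor((37 + 36)/35) = 2.
  m_6 = 35*2 - 36 = 34, d_6 = (1436 - 34^2)/35 = 280/35 = 8, a_6 = floor((37 + 34)/8) = 8.
  m_7 = 8*8 - 34 = 30, d_7 = (1436 - 30^2)/8 = 536/8 = 67, a_7 = floor((37 + 30)/67) = 1.
  m_8 = 67*1 - 30 = 37, d_8 = (1436 - 37^2)/67 = 67/67 = 1, a_8 = floor((37 + 37)/1) = 74.
  m_9 = 1*74 - 37 = 37, d_9 = (1436 - 37^2)/1 = 67/1 = 67: (m_9, d_9) = (m_1, d_1) = (37, 67), so from here the quotients repeat a_1, ..., a_8; the period length is 8.
So sqrt(1436) = [37; (1, 8, 2, 18, 2, 8, 1, 74)] with period length k = 8.
k is even, so the fundamental solution of x^2 - 1436y^2 = 1 is (p_{k-1}, q_{k-1}) = (p_7, q_7); compute convergents through index 7.
Convergents (p_i = a_i*p_{i-1} + p_{i-2}, q_i = a_i*q_{i-1} + q_{i-2} with p_{-2}=0, p_{-1}=1, q_{-2}=1, q_{-1}=0):
  i=0: a_0=37, p_0 = 37*1 + 0 = 37, q_0 = 37*0 + 1 = 1.
  i=1: a_1=1, p_1 = 1*37 + 1 = 38, q_1 = 1*1 + 0 = 1.
  i=2: a_2=8, p_2 = 8*38 + 37 = 341, q_2 = 8*1 + 1 = 9.
  i=3: a_3=2, p_3 = 2*341 + 38 = 720, q_3 = 2*9 + 1 = 19.
  i=4: a_4=18, p_4 = 18*720 + 341 = 13301, q_4 = 18*19 + 9 = 351.
  i=5: a_5=2, p_5 = 2*13301 + 720 = 27322, q_5 = 2*351 + 19 = 721.
  i=6: a_6=8, p_6 = 8*27322 + 13301 = 231877, q_6 = 8*721 + 351 = 6119.
  i=7: a_7=1, p_7 = 1*231877 + 27322 = 259199, q_7 = 1*6119 + 721 = 6840.
Check: 259199^2 - 1436*6840^2 = 67184121601 - 67184121600 = 1, so (x, y) = (259199, 6840) solves the equation, and by the theorem it is the least positive solution.

(x, y) = (259199, 6840)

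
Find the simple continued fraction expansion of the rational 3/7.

[0; 2, 3]

Run the Euclidean algorithm on 3 and 7; the successive quotients are the partial quotients a_0, a_1, ... (each step inverts the fractional part left over by the previous one):
  3 = 0*7 + 3, so a_0 = 0.
  7 = 2*3 + 1, so a_1 = 2.
  3 = 3*1 + 0, so a_2 = 3.
The remainder reaches 0 after 3 divisions, so the expansion has 3 partial quotients, read off in order.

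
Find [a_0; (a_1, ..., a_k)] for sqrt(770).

[27; (1, 2, 1, 54)]

Write x_i = (sqrt(770) + m_i)/d_i with (m_0, d_0) = (0, 1). a_0 = floor(sqrt(770)) = 27, since 27^2 = 729 <= 770 < 784 = 28^2.
Iterate m_{i+1} = d_i*a_i - m_i, d_{i+1} = (770 - m_{i+1}^2)/d_i, a_{i+1} = floor((a_0 + m_{i+1})/d_{i+1}):
  m_1 = 1*27 - 0 = 27, d_1 = (770 - 27^2)/1 = 41/1 = 41, a_1 = floor((27 + 27)/41) = 1.
  m_2 = 41*1 - 27 = 14, d_2 = (770 - 14^2)/41 = 574/41 = 14, a_2 = floor((27 + 14)/14) = 2.
  m_3 = 14*2 - 14 = 14, d_3 = (770 - 14^2)/14 = 574/14 = 41, a_3 = floor((27 + 14)/41) = 1.
  m_4 = 41*1 - 14 = 27, d_4 = (770 - 27^2)/41 = 41/41 = 1, a_4 = floor((27 + 27)/1) = 54.
  m_5 = 1*54 - 27 = 27, d_5 = (770 - 27^2)/1 = 41/1 = 41: (m_5, d_5) = (m_1, d_1) = (27, 41), so from here the quotients repeat a_1, ..., a_4; the period length is 4.
Hence the expansion of sqrt(770) is a_0 = 27 followed by the repeating block 1, 2, 1, 54 (period 4).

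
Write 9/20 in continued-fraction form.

[0; 2, 4, 2]

Run the Euclidean algorithm on 9 and 20; the successive quotients are the partial quotients a_0, a_1, ... (each step inverts the fractional part left over by the previous one):
  9 = 0*20 + 9, so a_0 = 0.
  20 = 2*9 + 2, so a_1 = 2.
  9 = 4*2 + 1, so a_2 = 4.
  2 = 2*1 + 0, so a_3 = 2.
The remainder reaches 0 after 4 divisions, so the expansion has 4 partial quotients, read off in order.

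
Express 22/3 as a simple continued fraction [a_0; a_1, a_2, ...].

[7; 3]

Run the Euclidean algorithm on 22 and 3; the successive quotients are the partial quotients a_0, a_1, ... (each step inverts the fractional part left over by the previous one):
  22 = 7*3 + 1, so a_0 = 7.
  3 = 3*1 + 0, so a_1 = 3.
The remainder reaches 0 after 2 divisions, so the expansion has 2 partial quotients, read off in order.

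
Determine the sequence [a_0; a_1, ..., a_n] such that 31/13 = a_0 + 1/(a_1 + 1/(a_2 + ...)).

Run the Euclidean algorithm on 31 and 13; the successive quotients are the partial quotients a_0, a_1, ... (each step inverts the fractional part left over by the previous one):
  31 = 2*13 + 5, so a_0 = 2.
  13 = 2*5 + 3, so a_1 = 2.
  5 = 1*3 + 2, so a_2 = 1.
  3 = 1*2 + 1, so a_3 = 1.
  2 = 2*1 + 0, so a_4 = 2.
The remainder reaches 0 after 5 divisions, so the expansion has 5 partial quotients, read off in order.

[2; 2, 1, 1, 2]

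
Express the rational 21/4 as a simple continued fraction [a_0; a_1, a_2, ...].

[5; 4]

Run the Euclidean algorithm on 21 and 4; the successive quotients are the partial quotients a_0, a_1, ... (each step inverts the fractional part left over by the previous one):
  21 = 5*4 + 1, so a_0 = 5.
  4 = 4*1 + 0, so a_1 = 4.
The remainder reaches 0 after 2 divisions, so the expansion has 2 partial quotients, read off in order.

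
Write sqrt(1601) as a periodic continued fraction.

Write x_i = (sqrt(1601) + m_i)/d_i with (m_0, d_0) = (0, 1). a_0 = floor(sqrt(1601)) = 40, since 40^2 = 1600 <= 1601 < 1681 = 41^2.
Iterate m_{i+1} = d_i*a_i - m_i, d_{i+1} = (1601 - m_{i+1}^2)/d_i, a_{i+1} = floor((a_0 + m_{i+1})/d_{i+1}):
  m_1 = 1*40 - 0 = 40, d_1 = (1601 - 40^2)/1 = 1/1 = 1, a_1 = floor((40 + 40)/1) = 80.
  m_2 = 1*80 - 40 = 40, d_2 = (1601 - 40^2)/1 = 1/1 = 1: (m_2, d_2) = (m_1, d_1) = (40, 1), so from here the quotient a_1 repeats; the period length is 1.
Hence the expansion of sqrt(1601) is a_0 = 40 followed by the repeating block 80 (period 1).

[40; (80)]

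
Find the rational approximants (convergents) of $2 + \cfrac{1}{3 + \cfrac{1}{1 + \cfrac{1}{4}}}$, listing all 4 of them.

2/1, 7/3, 9/4, 43/19

Using the convergent recurrence p_i = a_i*p_{i-1} + p_{i-2}, q_i = a_i*q_{i-1} + q_{i-2} with p_{-2}=0, p_{-1}=1, q_{-2}=1, q_{-1}=0:
  i=0: a_0=2, p_0 = 2*1 + 0 = 2, q_0 = 2*0 + 1 = 1.
  i=1: a_1=3, p_1 = 3*2 + 1 = 7, q_1 = 3*1 + 0 = 3.
  i=2: a_2=1, p_2 = 1*7 + 2 = 9, q_2 = 1*3 + 1 = 4.
  i=3: a_3=4, p_3 = 4*9 + 7 = 43, q_3 = 4*4 + 3 = 19.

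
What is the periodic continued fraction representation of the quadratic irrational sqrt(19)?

Write x_i = (sqrt(19) + m_i)/d_i with (m_0, d_0) = (0, 1). a_0 = floor(sqrt(19)) = 4, since 4^2 = 16 <= 19 < 25 = 5^2.
Iterate m_{i+1} = d_i*a_i - m_i, d_{i+1} = (19 - m_{i+1}^2)/d_i, a_{i+1} = floor((a_0 + m_{i+1})/d_{i+1}):
  m_1 = 1*4 - 0 = 4, d_1 = (19 - 4^2)/1 = 3/1 = 3, a_1 = floor((4 + 4)/3) = 2.
  m_2 = 3*2 - 4 = 2, d_2 = (19 - 2^2)/3 = 15/3 = 5, a_2 = floor((4 + 2)/5) = 1.
  m_3 = 5*1 - 2 = 3, d_3 = (19 - 3^2)/5 = 10/5 = 2, a_3 = floor((4 + 3)/2) = 3.
  m_4 = 2*3 - 3 = 3, d_4 = (19 - 3^2)/2 = 10/2 = 5, a_4 = floor((4 + 3)/5) = 1.
  m_5 = 5*1 - 3 = 2, d_5 = (19 - 2^2)/5 = 15/5 = 3, a_5 = floor((4 + 2)/3) = 2.
  m_6 = 3*2 - 2 = 4, d_6 = (19 - 4^2)/3 = 3/3 = 1, a_6 = floor((4 + 4)/1) = 8.
  m_7 = 1*8 - 4 = 4, d_7 = (19 - 4^2)/1 = 3/1 = 3: (m_7, d_7) = (m_1, d_1) = (4, 3), so from here the quotients repeat a_1, ..., a_6; the period length is 6.
Hence the expansion of sqrt(19) is a_0 = 4 followed by the repeating block 2, 1, 3, 1, 2, 8 (period 6).

[4; (2, 1, 3, 1, 2, 8)]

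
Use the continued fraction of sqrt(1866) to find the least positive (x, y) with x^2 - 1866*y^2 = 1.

First expand sqrt(1866) as a continued fraction. With x_i = (sqrt(1866) + m_i)/d_i and (m_0, d_0) = (0, 1): a_0 = floor(sqrt(1866)) = 43, since 43^2 = 1849 <= 1866 < 1936 = 44^2.
Iterate m_{i+1} = d_i*a_i - m_i, d_{i+1} = (1866 - m_{i+1}^2)/d_i, a_{i+1} = floor((a_0 + m_{i+1})/d_{i+1}):
  m_1 = 1*43 - 0 = 43, d_1 = (1866 - 43^2)/1 = 17/1 = 17, a_1 = floor((43 + 43)/17) = 5.
  m_2 = 17*5 - 43 = 42, d_2 = (1866 - 42^2)/17 = 102/17 = 6, a_2 = floor((43 + 42)/6) = 14.
  m_3 = 6*14 - 42 = 42, d_3 = (1866 - 42^2)/6 = 102/6 = 17, a_3 = floor((43 + 42)/17) = 5.
  m_4 = 17*5 - 42 = 43, d_4 = (1866 - 43^2)/17 = 17/17 = 1, a_4 = floor((43 + 43)/1) = 86.
  m_5 = 1*86 - 43 = 43, d_5 = (1866 - 43^2)/1 = 17/1 = 17: (m_5, d_5) = (m_1, d_1) = (43, 17), so from here the quotients repeat a_1, ..., a_4; the period length is 4.
So sqrt(1866) = [43; (5, 14, 5, 86)] with period length k = 4.
k is even, so the fundamental solution of x^2 - 1866y^2 = 1 is (p_{k-1}, q_{k-1}) = (p_3, q_3); compute convergents through index 3.
Convergents (p_i = a_i*p_{i-1} + p_{i-2}, q_i = a_i*q_{i-1} + q_{i-2} with p_{-2}=0, p_{-1}=1, q_{-2}=1, q_{-1}=0):
  i=0: a_0=43, p_0 = 43*1 + 0 = 43, q_0 = 43*0 + 1 = 1.
  i=1: a_1=5, p_1 = 5*43 + 1 = 216, q_1 = 5*1 + 0 = 5.
  i=2: a_2=14, p_2 = 14*216 + 43 = 3067, q_2 = 14*5 + 1 = 71.
  i=3: a_3=5, p_3 = 5*3067 + 216 = 15551, q_3 = 5*71 + 5 = 360.
Check: 15551^2 - 1866*360^2 = 241833601 - 241833600 = 1, so (x, y) = (15551, 360) solves the equation, and by the theorem it is the least positive solution.

(x, y) = (15551, 360)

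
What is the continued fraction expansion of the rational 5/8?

[0; 1, 1, 1, 2]

Run the Euclidean algorithm on 5 and 8; the successive quotients are the partial quotients a_0, a_1, ... (each step inverts the fractional part left over by the previous one):
  5 = 0*8 + 5, so a_0 = 0.
  8 = 1*5 + 3, so a_1 = 1.
  5 = 1*3 + 2, so a_2 = 1.
  3 = 1*2 + 1, so a_3 = 1.
  2 = 2*1 + 0, so a_4 = 2.
The remainder reaches 0 after 5 divisions, so the expansion has 5 partial quotients, read off in order.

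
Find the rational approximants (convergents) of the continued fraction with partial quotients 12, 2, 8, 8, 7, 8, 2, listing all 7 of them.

Using the convergent recurrence p_i = a_i*p_{i-1} + p_{i-2}, q_i = a_i*q_{i-1} + q_{i-2} with p_{-2}=0, p_{-1}=1, q_{-2}=1, q_{-1}=0:
  i=0: a_0=12, p_0 = 12*1 + 0 = 12, q_0 = 12*0 + 1 = 1.
  i=1: a_1=2, p_1 = 2*12 + 1 = 25, q_1 = 2*1 + 0 = 2.
  i=2: a_2=8, p_2 = 8*25 + 12 = 212, q_2 = 8*2 + 1 = 17.
  i=3: a_3=8, p_3 = 8*212 + 25 = 1721, q_3 = 8*17 + 2 = 138.
  i=4: a_4=7, p_4 = 7*1721 + 212 = 12259, q_4 = 7*138 + 17 = 983.
  i=5: a_5=8, p_5 = 8*12259 + 1721 = 99793, q_5 = 8*983 + 138 = 8002.
  i=6: a_6=2, p_6 = 2*99793 + 12259 = 211845, q_6 = 2*8002 + 983 = 16987.

12/1, 25/2, 212/17, 1721/138, 12259/983, 99793/8002, 211845/16987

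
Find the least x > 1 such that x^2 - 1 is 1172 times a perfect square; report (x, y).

(x, y) = (12320649, 359890)

First expand sqrt(1172) as a continued fraction. With x_i = (sqrt(1172) + m_i)/d_i and (m_0, d_0) = (0, 1): a_0 = floor(sqrt(1172)) = 34, since 34^2 = 1156 <= 1172 < 1225 = 35^2.
Iterate m_{i+1} = d_i*a_i - m_i, d_{i+1} = (1172 - m_{i+1}^2)/d_i, a_{i+1} = floor((a_0 + m_{i+1})/d_{i+1}):
  m_1 = 1*34 - 0 = 34, d_1 = (1172 - 34^2)/1 = 16/1 = 16, a_1 = floor((34 + 34)/16) = 4.
  m_2 = 16*4 - 34 = 30, d_2 = (1172 - 30^2)/16 = 272/16 = 17, a_2 = floor((34 + 30)/17) = 3.
  m_3 = 17*3 - 30 = 21, d_3 = (1172 - 21^2)/17 = 731/17 = 43, a_3 = floor((34 + 21)/43) = 1.
  m_4 = 43*1 - 21 = 22, d_4 = (1172 - 22^2)/43 = 688/43 = 16, a_4 = floor((34 + 22)/16) = 3.
  m_5 = 16*3 - 22 = 26, d_5 = (1172 - 26^2)/16 = 496/16 = 31, a_5 = floor((34 + 26)/31) = 1.
  m_6 = 31*1 - 26 = 5, d_6 = (1172 - 5^2)/31 = 1147/31 = 37, a_6 = floor((34 + 5)/37) = 1.
  m_7 = 37*1 - 5 = 32, d_7 = (1172 - 32^2)/37 = 148/37 = 4, a_7 = floor((34 + 32)/4) = 16.
  m_8 = 4*16 - 32 = 32, d_8 = (1172 - 32^2)/4 = 148/4 = 37, a_8 = floor((34 + 32)/37) = 1.
  m_9 = 37*1 - 32 = 5, d_9 = (1172 - 5^2)/37 = 1147/37 = 31, a_9 = floor((34 + 5)/31) = 1.
  m_10 = 31*1 - 5 = 26, d_10 = (1172 - 26^2)/31 = 496/31 = 16, a_10 = floor((34 + 26)/16) = 3.
  m_11 = 16*3 - 26 = 22, d_11 = (1172 - 22^2)/16 = 688/16 = 43, a_11 = floor((34 + 22)/43) = 1.
  m_12 = 43*1 - 22 = 21, d_12 = (1172 - 21^2)/43 = 731/43 = 17, a_12 = floor((34 + 21)/17) = 3.
  m_13 = 17*3 - 21 = 30, d_13 = (1172 - 30^2)/17 = 272/17 = 16, a_13 = floor((34 + 30)/16) = 4.
  m_14 = 16*4 - 30 = 34, d_14 = (1172 - 34^2)/16 = 16/16 = 1, a_14 = floor((34 + 34)/1) = 68.
  m_15 = 1*68 - 34 = 34, d_15 = (1172 - 34^2)/1 = 16/1 = 16: (m_15, d_15) = (m_1, d_1) = (34, 16), so from here the quotients repeat a_1, ..., a_14; the period length is 14.
So sqrt(1172) = [34; (4, 3, 1, 3, 1, 1, 16, 1, 1, 3, 1, 3, 4, 68)] with period length k = 14.
k is even, so the fundamental solution of x^2 - 1172y^2 = 1 is (p_{k-1}, q_{k-1}) = (p_13, q_13); compute convergents through index 13.
Convergents (p_i = a_i*p_{i-1} + p_{i-2}, q_i = a_i*q_{i-1} + q_{i-2} with p_{-2}=0, p_{-1}=1, q_{-2}=1, q_{-1}=0):
  i=0: a_0=34, p_0 = 34*1 + 0 = 34, q_0 = 34*0 + 1 = 1.
  i=1: a_1=4, p_1 = 4*34 + 1 = 137, q_1 = 4*1 + 0 = 4.
  i=2: a_2=3, p_2 = 3*137 + 34 = 445, q_2 = 3*4 + 1 = 13.
  i=3: a_3=1, p_3 = 1*445 + 137 = 582, q_3 = 1*13 + 4 = 17.
  i=4: a_4=3, p_4 = 3*582 + 445 = 2191, q_4 = 3*17 + 13 = 64.
  i=5: a_5=1, p_5 = 1*2191 + 582 = 2773, q_5 = 1*64 + 17 = 81.
  i=6: a_6=1, p_6 = 1*2773 + 2191 = 4964, q_6 = 1*81 + 64 = 145.
  i=7: a_7=16, p_7 = 16*4964 + 2773 = 82197, q_7 = 16*145 + 81 = 2401.
  i=8: a_8=1, p_8 = 1*82197 + 4964 = 87161, q_8 = 1*2401 + 145 = 2546.
  i=9: a_9=1, p_9 = 1*87161 + 82197 = 169358, q_9 = 1*2546 + 2401 = 4947.
  i=10: a_10=3, p_10 = 3*169358 + 87161 = 595235, q_10 = 3*4947 + 2546 = 17387.
  i=11: a_11=1, p_11 = 1*595235 + 169358 = 764593, q_11 = 1*17387 + 4947 = 22334.
  i=12: a_12=3, p_12 = 3*764593 + 595235 = 2889014, q_12 = 3*22334 + 17387 = 84389.
  i=13: a_13=4, p_13 = 4*2889014 + 764593 = 12320649, q_13 = 4*84389 + 22334 = 359890.
Check: 12320649^2 - 1172*359890^2 = 151798391781201 - 151798391781200 = 1, so (x, y) = (12320649, 359890) solves the equation, and by the theorem it is the least positive solution.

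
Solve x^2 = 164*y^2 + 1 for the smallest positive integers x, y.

(x, y) = (2049, 160)

First expand sqrt(164) as a continued fraction. With x_i = (sqrt(164) + m_i)/d_i and (m_0, d_0) = (0, 1): a_0 = floor(sqrt(164)) = 12, since 12^2 = 144 <= 164 < 169 = 13^2.
Iterate m_{i+1} = d_i*a_i - m_i, d_{i+1} = (164 - m_{i+1}^2)/d_i, a_{i+1} = floor((a_0 + m_{i+1})/d_{i+1}):
  m_1 = 1*12 - 0 = 12, d_1 = (164 - 12^2)/1 = 20/1 = 20, a_1 = floor((12 + 12)/20) = 1.
  m_2 = 20*1 - 12 = 8, d_2 = (164 - 8^2)/20 = 100/20 = 5, a_2 = floor((12 + 8)/5) = 4.
  m_3 = 5*4 - 8 = 12, d_3 = (164 - 12^2)/5 = 20/5 = 4, a_3 = floor((12 + 12)/4) = 6.
  m_4 = 4*6 - 12 = 12, d_4 = (164 - 12^2)/4 = 20/4 = 5, a_4 = floor((12 + 12)/5) = 4.
  m_5 = 5*4 - 12 = 8, d_5 = (164 - 8^2)/5 = 100/5 = 20, a_5 = floor((12 + 8)/20) = 1.
  m_6 = 20*1 - 8 = 12, d_6 = (164 - 12^2)/20 = 20/20 = 1, a_6 = floor((12 + 12)/1) = 24.
  m_7 = 1*24 - 12 = 12, d_7 = (164 - 12^2)/1 = 20/1 = 20: (m_7, d_7) = (m_1, d_1) = (12, 20), so from here the quotients repeat a_1, ..., a_6; the period length is 6.
So sqrt(164) = [12; (1, 4, 6, 4, 1, 24)] with period length k = 6.
k is even, so the fundamental solution of x^2 - 164y^2 = 1 is (p_{k-1}, q_{k-1}) = (p_5, q_5); compute convergents through index 5.
Convergents (p_i = a_i*p_{i-1} + p_{i-2}, q_i = a_i*q_{i-1} + q_{i-2} with p_{-2}=0, p_{-1}=1, q_{-2}=1, q_{-1}=0):
  i=0: a_0=12, p_0 = 12*1 + 0 = 12, q_0 = 12*0 + 1 = 1.
  i=1: a_1=1, p_1 = 1*12 + 1 = 13, q_1 = 1*1 + 0 = 1.
  i=2: a_2=4, p_2 = 4*13 + 12 = 64, q_2 = 4*1 + 1 = 5.
  i=3: a_3=6, p_3 = 6*64 + 13 = 397, q_3 = 6*5 + 1 = 31.
  i=4: a_4=4, p_4 = 4*397 + 64 = 1652, q_4 = 4*31 + 5 = 129.
  i=5: a_5=1, p_5 = 1*1652 + 397 = 2049, q_5 = 1*129 + 31 = 160.
Check: 2049^2 - 164*160^2 = 4198401 - 4198400 = 1, so (x, y) = (2049, 160) solves the equation, and by the theorem it is the least positive solution.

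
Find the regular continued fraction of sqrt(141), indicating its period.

[11; (1, 6, 1, 22)]

Write x_i = (sqrt(141) + m_i)/d_i with (m_0, d_0) = (0, 1). a_0 = floor(sqrt(141)) = 11, since 11^2 = 121 <= 141 < 144 = 12^2.
Iterate m_{i+1} = d_i*a_i - m_i, d_{i+1} = (141 - m_{i+1}^2)/d_i, a_{i+1} = floor((a_0 + m_{i+1})/d_{i+1}):
  m_1 = 1*11 - 0 = 11, d_1 = (141 - 11^2)/1 = 20/1 = 20, a_1 = floor((11 + 11)/20) = 1.
  m_2 = 20*1 - 11 = 9, d_2 = (141 - 9^2)/20 = 60/20 = 3, a_2 = floor((11 + 9)/3) = 6.
  m_3 = 3*6 - 9 = 9, d_3 = (141 - 9^2)/3 = 60/3 = 20, a_3 = floor((11 + 9)/20) = 1.
  m_4 = 20*1 - 9 = 11, d_4 = (141 - 11^2)/20 = 20/20 = 1, a_4 = floor((11 + 11)/1) = 22.
  m_5 = 1*22 - 11 = 11, d_5 = (141 - 11^2)/1 = 20/1 = 20: (m_5, d_5) = (m_1, d_1) = (11, 20), so from here the quotients repeat a_1, ..., a_4; the period length is 4.
Hence the expansion of sqrt(141) is a_0 = 11 followed by the repeating block 1, 6, 1, 22 (period 4).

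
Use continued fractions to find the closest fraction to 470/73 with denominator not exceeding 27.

Expand x = 470/73 as a continued fraction with the Euclidean algorithm:
  470 = 6*73 + 32, so a_0 = 6.
  73 = 2*32 + 9, so a_1 = 2.
  32 = 3*9 + 5, so a_2 = 3.
  9 = 1*5 + 4, so a_3 = 1.
  5 = 1*4 + 1, so a_4 = 1.
  4 = 4*1 + 0, so a_5 = 4.
so x = [6; 2, 3, 1, 1, 4].
Convergents (p_i = a_i*p_{i-1} + p_{i-2}, q_i = a_i*q_{i-1} + q_{i-2} with p_{-2}=0, p_{-1}=1, q_{-2}=1, q_{-1}=0), until the denominator exceeds 27:
  i=0: a_0=6, p_0 = 6*1 + 0 = 6, q_0 = 6*0 + 1 = 1.
  i=1: a_1=2, p_1 = 2*6 + 1 = 13, q_1 = 2*1 + 0 = 2.
  i=2: a_2=3, p_2 = 3*13 + 6 = 45, q_2 = 3*2 + 1 = 7.
  i=3: a_3=1, p_3 = 1*45 + 13 = 58, q_3 = 1*7 + 2 = 9.
  i=4: a_4=1, p_4 = 1*58 + 45 = 103, q_4 = 1*9 + 7 = 16.
  i=5: a_5=4, p_5 = 4*103 + 58 = 470, q_5 = 4*16 + 9 = 73.
q_5 = 73 > 27, so the last convergent with denominator <= 27 is p_4/q_4 = 103/16.
The closest fraction with denominator <= 27 is either p_4/q_4 or the intermediate fraction (k*p_4 + p_3)/(k*q_4 + q_3) with the largest k >= 1 whose denominator stays <= 27; these approach x as k grows, and every other convergent or intermediate fraction in range is farther away.
Largest k: floor((27 - q_3)/q_4) = floor((27 - 9)/16) = 1.
That gives (1*103 + 58)/(1*16 + 9) = 161/25.
Compare the errors: |x - 103/16| = |470*16 - 103*73|/(73*16) = 1/1168, and |x - 161/25| = |470*25 - 161*73|/(73*25) = 3/1825.
Cross-multiplying, 1*1825 = 1825 < 3504 = 3*1168, so 1/1168 is smaller: the convergent 103/16 is closer to x than 161/25.

103/16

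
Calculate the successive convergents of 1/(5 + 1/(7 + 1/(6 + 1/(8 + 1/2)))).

0/1, 1/5, 7/36, 43/221, 351/1804, 745/3829

Using the convergent recurrence p_i = a_i*p_{i-1} + p_{i-2}, q_i = a_i*q_{i-1} + q_{i-2} with p_{-2}=0, p_{-1}=1, q_{-2}=1, q_{-1}=0:
  i=0: a_0=0, p_0 = 0*1 + 0 = 0, q_0 = 0*0 + 1 = 1.
  i=1: a_1=5, p_1 = 5*0 + 1 = 1, q_1 = 5*1 + 0 = 5.
  i=2: a_2=7, p_2 = 7*1 + 0 = 7, q_2 = 7*5 + 1 = 36.
  i=3: a_3=6, p_3 = 6*7 + 1 = 43, q_3 = 6*36 + 5 = 221.
  i=4: a_4=8, p_4 = 8*43 + 7 = 351, q_4 = 8*221 + 36 = 1804.
  i=5: a_5=2, p_5 = 2*351 + 43 = 745, q_5 = 2*1804 + 221 = 3829.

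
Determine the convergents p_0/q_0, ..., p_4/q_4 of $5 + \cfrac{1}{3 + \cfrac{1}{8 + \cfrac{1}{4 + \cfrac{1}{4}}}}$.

Using the convergent recurrence p_i = a_i*p_{i-1} + p_{i-2}, q_i = a_i*q_{i-1} + q_{i-2} with p_{-2}=0, p_{-1}=1, q_{-2}=1, q_{-1}=0:
  i=0: a_0=5, p_0 = 5*1 + 0 = 5, q_0 = 5*0 + 1 = 1.
  i=1: a_1=3, p_1 = 3*5 + 1 = 16, q_1 = 3*1 + 0 = 3.
  i=2: a_2=8, p_2 = 8*16 + 5 = 133, q_2 = 8*3 + 1 = 25.
  i=3: a_3=4, p_3 = 4*133 + 16 = 548, q_3 = 4*25 + 3 = 103.
  i=4: a_4=4, p_4 = 4*548 + 133 = 2325, q_4 = 4*103 + 25 = 437.

5/1, 16/3, 133/25, 548/103, 2325/437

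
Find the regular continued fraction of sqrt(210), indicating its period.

Write x_i = (sqrt(210) + m_i)/d_i with (m_0, d_0) = (0, 1). a_0 = floor(sqrt(210)) = 14, since 14^2 = 196 <= 210 < 225 = 15^2.
Iterate m_{i+1} = d_i*a_i - m_i, d_{i+1} = (210 - m_{i+1}^2)/d_i, a_{i+1} = floor((a_0 + m_{i+1})/d_{i+1}):
  m_1 = 1*14 - 0 = 14, d_1 = (210 - 14^2)/1 = 14/1 = 14, a_1 = floor((14 + 14)/14) = 2.
  m_2 = 14*2 - 14 = 14, d_2 = (210 - 14^2)/14 = 14/14 = 1, a_2 = floor((14 + 14)/1) = 28.
  m_3 = 1*28 - 14 = 14, d_3 = (210 - 14^2)/1 = 14/1 = 14: (m_3, d_3) = (m_1, d_1) = (14, 14), so from here the quotients repeat a_1, a_2; the period length is 2.
Hence the expansion of sqrt(210) is a_0 = 14 followed by the repeating block 2, 28 (period 2).

[14; (2, 28)]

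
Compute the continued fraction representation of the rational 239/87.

[2; 1, 2, 1, 21]

Run the Euclidean algorithm on 239 and 87; the successive quotients are the partial quotients a_0, a_1, ... (each step inverts the fractional part left over by the previous one):
  239 = 2*87 + 65, so a_0 = 2.
  87 = 1*65 + 22, so a_1 = 1.
  65 = 2*22 + 21, so a_2 = 2.
  22 = 1*21 + 1, so a_3 = 1.
  21 = 21*1 + 0, so a_4 = 21.
The remainder reaches 0 after 5 divisions, so the expansion has 5 partial quotients, read off in order.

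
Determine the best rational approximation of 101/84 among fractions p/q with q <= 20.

Expand x = 101/84 as a continued fraction with the Euclidean algorithm:
  101 = 1*84 + 17, so a_0 = 1.
  84 = 4*17 + 16, so a_1 = 4.
  17 = 1*16 + 1, so a_2 = 1.
  16 = 16*1 + 0, so a_3 = 16.
so x = [1; 4, 1, 16].
Convergents (p_i = a_i*p_{i-1} + p_{i-2}, q_i = a_i*q_{i-1} + q_{i-2} with p_{-2}=0, p_{-1}=1, q_{-2}=1, q_{-1}=0), until the denominator exceeds 20:
  i=0: a_0=1, p_0 = 1*1 + 0 = 1, q_0 = 1*0 + 1 = 1.
  i=1: a_1=4, p_1 = 4*1 + 1 = 5, q_1 = 4*1 + 0 = 4.
  i=2: a_2=1, p_2 = 1*5 + 1 = 6, q_2 = 1*4 + 1 = 5.
  i=3: a_3=16, p_3 = 16*6 + 5 = 101, q_3 = 16*5 + 4 = 84.
q_3 = 84 > 20, so the last convergent with denominator <= 20 is p_2/q_2 = 6/5.
The closest fraction with denominator <= 20 is either p_2/q_2 or the intermediate fraction (k*p_2 + p_1)/(k*q_2 + q_1) with the largest k >= 1 whose denominator stays <= 20; these approach x as k grows, and every other convergent or intermediate fraction in range is farther away.
Largest k: floor((20 - q_1)/q_2) = floor((20 - 4)/5) = 3.
That gives (3*6 + 5)/(3*5 + 4) = 23/19.
Compare the errors: |x - 6/5| = |101*5 - 6*84|/(84*5) = 1/420, and |x - 23/19| = |101*19 - 23*84|/(84*19) = 13/1596.
Cross-multiplying, 1*1596 = 1596 < 5460 = 13*420, so 1/420 is smaller: the convergent 6/5 is closer to x than 23/19.

6/5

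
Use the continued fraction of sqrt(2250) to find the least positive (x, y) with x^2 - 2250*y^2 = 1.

First expand sqrt(2250) as a continued fraction. With x_i = (sqrt(2250) + m_i)/d_i and (m_0, d_0) = (0, 1): a_0 = floor(sqrt(2250)) = 47, since 47^2 = 2209 <= 2250 < 2304 = 48^2.
Iterate m_{i+1} = d_i*a_i - m_i, d_{i+1} = (2250 - m_{i+1}^2)/d_i, a_{i+1} = floor((a_0 + m_{i+1})/d_{i+1}):
  m_1 = 1*47 - 0 = 47, d_1 = (2250 - 47^2)/1 = 41/1 = 41, a_1 = floor((47 + 47)/41) = 2.
  m_2 = 41*2 - 47 = 35, d_2 = (2250 - 35^2)/41 = 1025/41 = 25, a_2 = floor((47 + 35)/25) = 3.
  m_3 = 25*3 - 35 = 40, d_3 = (2250 - 40^2)/25 = 650/25 = 26, a_3 = floor((47 + 40)/26) = 3.
  m_4 = 26*3 - 40 = 38, d_4 = (2250 - 38^2)/26 = 806/26 = 31, a_4 = floor((47 + 38)/31) = 2.
  m_5 = 31*2 - 38 = 24, d_5 = (2250 - 24^2)/31 = 1674/31 = 54, a_5 = floor((47 + 24)/54) = 1.
  m_6 = 54*1 - 24 = 30, d_6 = (2250 - 30^2)/54 = 1350/54 = 25, a_6 = floor((47 + 30)/25) = 3.
  m_7 = 25*3 - 30 = 45, d_7 = (2250 - 45^2)/25 = 225/25 = 9, a_7 = floor((47 + 45)/9) = 10.
  m_8 = 9*10 - 45 = 45, d_8 = (2250 - 45^2)/9 = 225/9 = 25, a_8 = floor((47 + 45)/25) = 3.
  m_9 = 25*3 - 45 = 30, d_9 = (2250 - 30^2)/25 = 1350/25 = 54, a_9 = floor((47 + 30)/54) = 1.
  m_10 = 54*1 - 30 = 24, d_10 = (2250 - 24^2)/54 = 1674/54 = 31, a_10 = floor((47 + 24)/31) = 2.
  m_11 = 31*2 - 24 = 38, d_11 = (2250 - 38^2)/31 = 806/31 = 26, a_11 = floor((47 + 38)/26) = 3.
  m_12 = 26*3 - 38 = 40, d_12 = (2250 - 40^2)/26 = 650/26 = 25, a_12 = floor((47 + 40)/25) = 3.
  m_13 = 25*3 - 40 = 35, d_13 = (2250 - 35^2)/25 = 1025/25 = 41, a_13 = floor((47 + 35)/41) = 2.
  m_14 = 41*2 - 35 = 47, d_14 = (2250 - 47^2)/41 = 41/41 = 1, a_14 = floor((47 + 47)/1) = 94.
  m_15 = 1*94 - 47 = 47, d_15 = (2250 - 47^2)/1 = 41/1 = 41: (m_15, d_15) = (m_1, d_1) = (47, 41), so from here the quotients repeat a_1, ..., a_14; the period length is 14.
So sqrt(2250) = [47; (2, 3, 3, 2, 1, 3, 10, 3, 1, 2, 3, 3, 2, 94)] with period length k = 14.
k is even, so the fundamental solution of x^2 - 2250y^2 = 1 is (p_{k-1}, q_{k-1}) = (p_13, q_13); compute convergents through index 13.
Convergents (p_i = a_i*p_{i-1} + p_{i-2}, q_i = a_i*q_{i-1} + q_{i-2} with p_{-2}=0, p_{-1}=1, q_{-2}=1, q_{-1}=0):
  i=0: a_0=47, p_0 = 47*1 + 0 = 47, q_0 = 47*0 + 1 = 1.
  i=1: a_1=2, p_1 = 2*47 + 1 = 95, q_1 = 2*1 + 0 = 2.
  i=2: a_2=3, p_2 = 3*95 + 47 = 332, q_2 = 3*2 + 1 = 7.
  i=3: a_3=3, p_3 = 3*332 + 95 = 1091, q_3 = 3*7 + 2 = 23.
  i=4: a_4=2, p_4 = 2*1091 + 332 = 2514, q_4 = 2*23 + 7 = 53.
  i=5: a_5=1, p_5 = 1*2514 + 1091 = 3605, q_5 = 1*53 + 23 = 76.
  i=6: a_6=3, p_6 = 3*3605 + 2514 = 13329, q_6 = 3*76 + 53 = 281.
  i=7: a_7=10, p_7 = 10*13329 + 3605 = 136895, q_7 = 10*281 + 76 = 2886.
  i=8: a_8=3, p_8 = 3*136895 + 13329 = 424014, q_8 = 3*2886 + 281 = 8939.
  i=9: a_9=1, p_9 = 1*424014 + 136895 = 560909, q_9 = 1*8939 + 2886 = 11825.
  i=10: a_10=2, p_10 = 2*560909 + 424014 = 1545832, q_10 = 2*11825 + 8939 = 32589.
  i=11: a_11=3, p_11 = 3*1545832 + 560909 = 5198405, q_11 = 3*32589 + 11825 = 109592.
  i=12: a_12=3, p_12 = 3*5198405 + 1545832 = 17141047, q_12 = 3*109592 + 32589 = 361365.
  i=13: a_13=2, p_13 = 2*17141047 + 5198405 = 39480499, q_13 = 2*361365 + 109592 = 832322.
Check: 39480499^2 - 2250*832322^2 = 1558709801289001 - 1558709801289000 = 1, so (x, y) = (39480499, 832322) solves the equation, and by the theorem it is the least positive solution.

(x, y) = (39480499, 832322)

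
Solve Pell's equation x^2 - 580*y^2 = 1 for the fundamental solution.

First expand sqrt(580) as a continued fraction. With x_i = (sqrt(580) + m_i)/d_i and (m_0, d_0) = (0, 1): a_0 = floor(sqrt(580)) = 24, since 24^2 = 576 <= 580 < 625 = 25^2.
Iterate m_{i+1} = d_i*a_i - m_i, d_{i+1} = (580 - m_{i+1}^2)/d_i, a_{i+1} = floor((a_0 + m_{i+1})/d_{i+1}):
  m_1 = 1*24 - 0 = 24, d_1 = (580 - 24^2)/1 = 4/1 = 4, a_1 = floor((24 + 24)/4) = 12.
  m_2 = 4*12 - 24 = 24, d_2 = (580 - 24^2)/4 = 4/4 = 1, a_2 = floor((24 + 24)/1) = 48.
  m_3 = 1*48 - 24 = 24, d_3 = (580 - 24^2)/1 = 4/1 = 4: (m_3, d_3) = (m_1, d_1) = (24, 4), so from here the quotients repeat a_1, a_2; the period length is 2.
So sqrt(580) = [24; (12, 48)] with period length k = 2.
k is even, so the fundamental solution of x^2 - 580y^2 = 1 is (p_{k-1}, q_{k-1}) = (p_1, q_1); compute convergents through index 1.
Convergents (p_i = a_i*p_{i-1} + p_{i-2}, q_i = a_i*q_{i-1} + q_{i-2} with p_{-2}=0, p_{-1}=1, q_{-2}=1, q_{-1}=0):
  i=0: a_0=24, p_0 = 24*1 + 0 = 24, q_0 = 24*0 + 1 = 1.
  i=1: a_1=12, p_1 = 12*24 + 1 = 289, q_1 = 12*1 + 0 = 12.
Check: 289^2 - 580*12^2 = 83521 - 83520 = 1, so (x, y) = (289, 12) solves the equation, and by the theorem it is the least positive solution.

(x, y) = (289, 12)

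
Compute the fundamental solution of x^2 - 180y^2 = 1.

(x, y) = (161, 12)

First expand sqrt(180) as a continued fraction. With x_i = (sqrt(180) + m_i)/d_i and (m_0, d_0) = (0, 1): a_0 = floor(sqrt(180)) = 13, since 13^2 = 169 <= 180 < 196 = 14^2.
Iterate m_{i+1} = d_i*a_i - m_i, d_{i+1} = (180 - m_{i+1}^2)/d_i, a_{i+1} = floor((a_0 + m_{i+1})/d_{i+1}):
  m_1 = 1*13 - 0 = 13, d_1 = (180 - 13^2)/1 = 11/1 = 11, a_1 = floor((13 + 13)/11) = 2.
  m_2 = 11*2 - 13 = 9, d_2 = (180 - 9^2)/11 = 99/11 = 9, a_2 = floor((13 + 9)/9) = 2.
  m_3 = 9*2 - 9 = 9, d_3 = (180 - 9^2)/9 = 99/9 = 11, a_3 = floor((13 + 9)/11) = 2.
  m_4 = 11*2 - 9 = 13, d_4 = (180 - 13^2)/11 = 11/11 = 1, a_4 = floor((13 + 13)/1) = 26.
  m_5 = 1*26 - 13 = 13, d_5 = (180 - 13^2)/1 = 11/1 = 11: (m_5, d_5) = (m_1, d_1) = (13, 11), so from here the quotients repeat a_1, ..., a_4; the period length is 4.
So sqrt(180) = [13; (2, 2, 2, 26)] with period length k = 4.
k is even, so the fundamental solution of x^2 - 180y^2 = 1 is (p_{k-1}, q_{k-1}) = (p_3, q_3); compute convergents through index 3.
Convergents (p_i = a_i*p_{i-1} + p_{i-2}, q_i = a_i*q_{i-1} + q_{i-2} with p_{-2}=0, p_{-1}=1, q_{-2}=1, q_{-1}=0):
  i=0: a_0=13, p_0 = 13*1 + 0 = 13, q_0 = 13*0 + 1 = 1.
  i=1: a_1=2, p_1 = 2*13 + 1 = 27, q_1 = 2*1 + 0 = 2.
  i=2: a_2=2, p_2 = 2*27 + 13 = 67, q_2 = 2*2 + 1 = 5.
  i=3: a_3=2, p_3 = 2*67 + 27 = 161, q_3 = 2*5 + 2 = 12.
Check: 161^2 - 180*12^2 = 25921 - 25920 = 1, so (x, y) = (161, 12) solves the equation, and by the theorem it is the least positive solution.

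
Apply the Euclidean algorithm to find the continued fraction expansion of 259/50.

[5; 5, 1, 1, 4]

Run the Euclidean algorithm on 259 and 50; the successive quotients are the partial quotients a_0, a_1, ... (each step inverts the fractional part left over by the previous one):
  259 = 5*50 + 9, so a_0 = 5.
  50 = 5*9 + 5, so a_1 = 5.
  9 = 1*5 + 4, so a_2 = 1.
  5 = 1*4 + 1, so a_3 = 1.
  4 = 4*1 + 0, so a_4 = 4.
The remainder reaches 0 after 5 divisions, so the expansion has 5 partial quotients, read off in order.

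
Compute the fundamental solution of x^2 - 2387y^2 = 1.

(x, y) = (342, 7)

First expand sqrt(2387) as a continued fraction. With x_i = (sqrt(2387) + m_i)/d_i and (m_0, d_0) = (0, 1): a_0 = floor(sqrt(2387)) = 48, since 48^2 = 2304 <= 2387 < 2401 = 49^2.
Iterate m_{i+1} = d_i*a_i - m_i, d_{i+1} = (2387 - m_{i+1}^2)/d_i, a_{i+1} = floor((a_0 + m_{i+1})/d_{i+1}):
  m_1 = 1*48 - 0 = 48, d_1 = (2387 - 48^2)/1 = 83/1 = 83, a_1 = floor((48 + 48)/83) = 1.
  m_2 = 83*1 - 48 = 35, d_2 = (2387 - 35^2)/83 = 1162/83 = 14, a_2 = floor((48 + 35)/14) = 5.
  m_3 = 14*5 - 35 = 35, d_3 = (2387 - 35^2)/14 = 1162/14 = 83, a_3 = floor((48 + 35)/83) = 1.
  m_4 = 83*1 - 35 = 48, d_4 = (2387 - 48^2)/83 = 83/83 = 1, a_4 = floor((48 + 48)/1) = 96.
  m_5 = 1*96 - 48 = 48, d_5 = (2387 - 48^2)/1 = 83/1 = 83: (m_5, d_5) = (m_1, d_1) = (48, 83), so from here the quotients repeat a_1, ..., a_4; the period length is 4.
So sqrt(2387) = [48; (1, 5, 1, 96)] with period length k = 4.
k is even, so the fundamental solution of x^2 - 2387y^2 = 1 is (p_{k-1}, q_{k-1}) = (p_3, q_3); compute convergents through index 3.
Convergents (p_i = a_i*p_{i-1} + p_{i-2}, q_i = a_i*q_{i-1} + q_{i-2} with p_{-2}=0, p_{-1}=1, q_{-2}=1, q_{-1}=0):
  i=0: a_0=48, p_0 = 48*1 + 0 = 48, q_0 = 48*0 + 1 = 1.
  i=1: a_1=1, p_1 = 1*48 + 1 = 49, q_1 = 1*1 + 0 = 1.
  i=2: a_2=5, p_2 = 5*49 + 48 = 293, q_2 = 5*1 + 1 = 6.
  i=3: a_3=1, p_3 = 1*293 + 49 = 342, q_3 = 1*6 + 1 = 7.
Check: 342^2 - 2387*7^2 = 116964 - 116963 = 1, so (x, y) = (342, 7) solves the equation, and by the theorem it is the least positive solution.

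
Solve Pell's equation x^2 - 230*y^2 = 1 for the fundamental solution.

(x, y) = (91, 6)

First expand sqrt(230) as a continued fraction. With x_i = (sqrt(230) + m_i)/d_i and (m_0, d_0) = (0, 1): a_0 = floor(sqrt(230)) = 15, since 15^2 = 225 <= 230 < 256 = 16^2.
Iterate m_{i+1} = d_i*a_i - m_i, d_{i+1} = (230 - m_{i+1}^2)/d_i, a_{i+1} = floor((a_0 + m_{i+1})/d_{i+1}):
  m_1 = 1*15 - 0 = 15, d_1 = (230 - 15^2)/1 = 5/1 = 5, a_1 = floor((15 + 15)/5) = 6.
  m_2 = 5*6 - 15 = 15, d_2 = (230 - 15^2)/5 = 5/5 = 1, a_2 = floor((15 + 15)/1) = 30.
  m_3 = 1*30 - 15 = 15, d_3 = (230 - 15^2)/1 = 5/1 = 5: (m_3, d_3) = (m_1, d_1) = (15, 5), so from here the quotients repeat a_1, a_2; the period length is 2.
So sqrt(230) = [15; (6, 30)] with period length k = 2.
k is even, so the fundamental solution of x^2 - 230y^2 = 1 is (p_{k-1}, q_{k-1}) = (p_1, q_1); compute convergents through index 1.
Convergents (p_i = a_i*p_{i-1} + p_{i-2}, q_i = a_i*q_{i-1} + q_{i-2} with p_{-2}=0, p_{-1}=1, q_{-2}=1, q_{-1}=0):
  i=0: a_0=15, p_0 = 15*1 + 0 = 15, q_0 = 15*0 + 1 = 1.
  i=1: a_1=6, p_1 = 6*15 + 1 = 91, q_1 = 6*1 + 0 = 6.
Check: 91^2 - 230*6^2 = 8281 - 8280 = 1, so (x, y) = (91, 6) solves the equation, and by the theorem it is the least positive solution.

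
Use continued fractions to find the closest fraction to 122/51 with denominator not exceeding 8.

12/5

Expand x = 122/51 as a continued fraction with the Euclidean algorithm:
  122 = 2*51 + 20, so a_0 = 2.
  51 = 2*20 + 11, so a_1 = 2.
  20 = 1*11 + 9, so a_2 = 1.
  11 = 1*9 + 2, so a_3 = 1.
  9 = 4*2 + 1, so a_4 = 4.
  2 = 2*1 + 0, so a_5 = 2.
so x = [2; 2, 1, 1, 4, 2].
Convergents (p_i = a_i*p_{i-1} + p_{i-2}, q_i = a_i*q_{i-1} + q_{i-2} with p_{-2}=0, p_{-1}=1, q_{-2}=1, q_{-1}=0), until the denominator exceeds 8:
  i=0: a_0=2, p_0 = 2*1 + 0 = 2, q_0 = 2*0 + 1 = 1.
  i=1: a_1=2, p_1 = 2*2 + 1 = 5, q_1 = 2*1 + 0 = 2.
  i=2: a_2=1, p_2 = 1*5 + 2 = 7, q_2 = 1*2 + 1 = 3.
  i=3: a_3=1, p_3 = 1*7 + 5 = 12, q_3 = 1*3 + 2 = 5.
  i=4: a_4=4, p_4 = 4*12 + 7 = 55, q_4 = 4*5 + 3 = 23.
q_4 = 23 > 8, so the last convergent with denominator <= 8 is p_3/q_3 = 12/5.
The closest fraction with denominator <= 8 is either p_3/q_3 or the intermediate fraction (k*p_3 + p_2)/(k*q_3 + q_2) with the largest k >= 1 whose denominator stays <= 8; these approach x as k grows, and every other convergent or intermediate fraction in range is farther away.
Largest k: floor((8 - q_2)/q_3) = floor((8 - 3)/5) = 1.
That gives (1*12 + 7)/(1*5 + 3) = 19/8.
Compare the errors: |x - 12/5| = |122*5 - 12*51|/(51*5) = 2/255, and |x - 19/8| = |122*8 - 19*51|/(51*8) = 7/408.
Cross-multiplying, 2*408 = 816 < 1785 = 7*255, so 2/255 is smaller: the convergent 12/5 is closer to x than 19/8.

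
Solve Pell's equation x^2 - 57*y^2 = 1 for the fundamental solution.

First expand sqrt(57) as a continued fraction. With x_i = (sqrt(57) + m_i)/d_i and (m_0, d_0) = (0, 1): a_0 = floor(sqrt(57)) = 7, since 7^2 = 49 <= 57 < 64 = 8^2.
Iterate m_{i+1} = d_i*a_i - m_i, d_{i+1} = (57 - m_{i+1}^2)/d_i, a_{i+1} = floor((a_0 + m_{i+1})/d_{i+1}):
  m_1 = 1*7 - 0 = 7, d_1 = (57 - 7^2)/1 = 8/1 = 8, a_1 = floor((7 + 7)/8) = 1.
  m_2 = 8*1 - 7 = 1, d_2 = (57 - 1^2)/8 = 56/8 = 7, a_2 = floor((7 + 1)/7) = 1.
  m_3 = 7*1 - 1 = 6, d_3 = (57 - 6^2)/7 = 21/7 = 3, a_3 = floor((7 + 6)/3) = 4.
  m_4 = 3*4 - 6 = 6, d_4 = (57 - 6^2)/3 = 21/3 = 7, a_4 = floor((7 + 6)/7) = 1.
  m_5 = 7*1 - 6 = 1, d_5 = (57 - 1^2)/7 = 56/7 = 8, a_5 = floor((7 + 1)/8) = 1.
  m_6 = 8*1 - 1 = 7, d_6 = (57 - 7^2)/8 = 8/8 = 1, a_6 = floor((7 + 7)/1) = 14.
  m_7 = 1*14 - 7 = 7, d_7 = (57 - 7^2)/1 = 8/1 = 8: (m_7, d_7) = (m_1, d_1) = (7, 8), so from here the quotients repeat a_1, ..., a_6; the period length is 6.
So sqrt(57) = [7; (1, 1, 4, 1, 1, 14)] with period length k = 6.
k is even, so the fundamental solution of x^2 - 57y^2 = 1 is (p_{k-1}, q_{k-1}) = (p_5, q_5); compute convergents through index 5.
Convergents (p_i = a_i*p_{i-1} + p_{i-2}, q_i = a_i*q_{i-1} + q_{i-2} with p_{-2}=0, p_{-1}=1, q_{-2}=1, q_{-1}=0):
  i=0: a_0=7, p_0 = 7*1 + 0 = 7, q_0 = 7*0 + 1 = 1.
  i=1: a_1=1, p_1 = 1*7 + 1 = 8, q_1 = 1*1 + 0 = 1.
  i=2: a_2=1, p_2 = 1*8 + 7 = 15, q_2 = 1*1 + 1 = 2.
  i=3: a_3=4, p_3 = 4*15 + 8 = 68, q_3 = 4*2 + 1 = 9.
  i=4: a_4=1, p_4 = 1*68 + 15 = 83, q_4 = 1*9 + 2 = 11.
  i=5: a_5=1, p_5 = 1*83 + 68 = 151, q_5 = 1*11 + 9 = 20.
Check: 151^2 - 57*20^2 = 22801 - 22800 = 1, so (x, y) = (151, 20) solves the equation, and by the theorem it is the least positive solution.

(x, y) = (151, 20)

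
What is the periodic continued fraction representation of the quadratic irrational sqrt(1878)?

[43; (2, 1, 42, 1, 2, 86)]

Write x_i = (sqrt(1878) + m_i)/d_i with (m_0, d_0) = (0, 1). a_0 = floor(sqrt(1878)) = 43, since 43^2 = 1849 <= 1878 < 1936 = 44^2.
Iterate m_{i+1} = d_i*a_i - m_i, d_{i+1} = (1878 - m_{i+1}^2)/d_i, a_{i+1} = floor((a_0 + m_{i+1})/d_{i+1}):
  m_1 = 1*43 - 0 = 43, d_1 = (1878 - 43^2)/1 = 29/1 = 29, a_1 = floor((43 + 43)/29) = 2.
  m_2 = 29*2 - 43 = 15, d_2 = (1878 - 15^2)/29 = 1653/29 = 57, a_2 = floor((43 + 15)/57) = 1.
  m_3 = 57*1 - 15 = 42, d_3 = (1878 - 42^2)/57 = 114/57 = 2, a_3 = floor((43 + 42)/2) = 42.
  m_4 = 2*42 - 42 = 42, d_4 = (1878 - 42^2)/2 = 114/2 = 57, a_4 = floor((43 + 42)/57) = 1.
  m_5 = 57*1 - 42 = 15, d_5 = (1878 - 15^2)/57 = 1653/57 = 29, a_5 = floor((43 + 15)/29) = 2.
  m_6 = 29*2 - 15 = 43, d_6 = (1878 - 43^2)/29 = 29/29 = 1, a_6 = floor((43 + 43)/1) = 86.
  m_7 = 1*86 - 43 = 43, d_7 = (1878 - 43^2)/1 = 29/1 = 29: (m_7, d_7) = (m_1, d_1) = (43, 29), so from here the quotients repeat a_1, ..., a_6; the period length is 6.
Hence the expansion of sqrt(1878) is a_0 = 43 followed by the repeating block 2, 1, 42, 1, 2, 86 (period 6).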